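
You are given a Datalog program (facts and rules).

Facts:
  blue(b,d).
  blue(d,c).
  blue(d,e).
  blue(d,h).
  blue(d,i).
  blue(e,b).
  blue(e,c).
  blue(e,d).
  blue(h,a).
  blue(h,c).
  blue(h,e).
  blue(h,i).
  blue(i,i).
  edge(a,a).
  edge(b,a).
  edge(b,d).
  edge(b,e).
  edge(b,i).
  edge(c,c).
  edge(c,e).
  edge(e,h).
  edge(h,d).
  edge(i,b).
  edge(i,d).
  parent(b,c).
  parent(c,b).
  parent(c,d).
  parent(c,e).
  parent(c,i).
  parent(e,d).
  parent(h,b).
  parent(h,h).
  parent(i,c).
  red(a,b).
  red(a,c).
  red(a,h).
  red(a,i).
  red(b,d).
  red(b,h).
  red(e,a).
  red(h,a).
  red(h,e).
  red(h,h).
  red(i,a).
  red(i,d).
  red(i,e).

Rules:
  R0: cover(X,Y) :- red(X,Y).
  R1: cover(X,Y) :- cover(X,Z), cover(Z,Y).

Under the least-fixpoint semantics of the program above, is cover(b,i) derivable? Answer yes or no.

round 1: derive cover(a,b) via R0 from red(a,b)
round 1: derive cover(a,c) via R0 from red(a,c)
round 1: derive cover(a,h) via R0 from red(a,h)
round 1: derive cover(a,i) via R0 from red(a,i)
round 1: derive cover(b,d) via R0 from red(b,d)
round 1: derive cover(b,h) via R0 from red(b,h)
round 1: derive cover(e,a) via R0 from red(e,a)
round 1: derive cover(h,a) via R0 from red(h,a)
round 1: derive cover(h,e) via R0 from red(h,e)
round 1: derive cover(h,h) via R0 from red(h,h)
round 1: derive cover(i,a) via R0 from red(i,a)
round 1: derive cover(i,d) via R0 from red(i,d)
round 1: derive cover(i,e) via R0 from red(i,e)
round 2: derive cover(a,a) via R1 from cover(a,h), cover(h,a)
round 2: derive cover(a,d) via R1 from cover(a,b), cover(b,d)
round 2: derive cover(a,e) via R1 from cover(a,h), cover(h,e)
round 2: derive cover(b,a) via R1 from cover(b,h), cover(h,a)
round 2: derive cover(b,e) via R1 from cover(b,h), cover(h,e)
round 2: derive cover(e,b) via R1 from cover(e,a), cover(a,b)
round 2: derive cover(e,c) via R1 from cover(e,a), cover(a,c)
round 2: derive cover(e,h) via R1 from cover(e,a), cover(a,h)
round 2: derive cover(e,i) via R1 from cover(e,a), cover(a,i)
round 2: derive cover(h,b) via R1 from cover(h,a), cover(a,b)
round 2: derive cover(h,c) via R1 from cover(h,a), cover(a,c)
round 2: derive cover(h,i) via R1 from cover(h,a), cover(a,i)
round 2: derive cover(i,b) via R1 from cover(i,a), cover(a,b)
round 2: derive cover(i,c) via R1 from cover(i,a), cover(a,c)
round 2: derive cover(i,h) via R1 from cover(i,a), cover(a,h)
round 2: derive cover(i,i) via R1 from cover(i,a), cover(a,i)
round 3: derive cover(b,b) via R1 from cover(b,a), cover(a,b)
round 3: derive cover(b,c) via R1 from cover(b,a), cover(a,c)
round 3: derive cover(b,i) via R1 from cover(b,a), cover(a,i)
round 3: derive cover(e,d) via R1 from cover(e,a), cover(a,d)
round 3: derive cover(e,e) via R1 from cover(e,a), cover(a,e)
round 3: derive cover(h,d) via R1 from cover(h,a), cover(a,d)

yes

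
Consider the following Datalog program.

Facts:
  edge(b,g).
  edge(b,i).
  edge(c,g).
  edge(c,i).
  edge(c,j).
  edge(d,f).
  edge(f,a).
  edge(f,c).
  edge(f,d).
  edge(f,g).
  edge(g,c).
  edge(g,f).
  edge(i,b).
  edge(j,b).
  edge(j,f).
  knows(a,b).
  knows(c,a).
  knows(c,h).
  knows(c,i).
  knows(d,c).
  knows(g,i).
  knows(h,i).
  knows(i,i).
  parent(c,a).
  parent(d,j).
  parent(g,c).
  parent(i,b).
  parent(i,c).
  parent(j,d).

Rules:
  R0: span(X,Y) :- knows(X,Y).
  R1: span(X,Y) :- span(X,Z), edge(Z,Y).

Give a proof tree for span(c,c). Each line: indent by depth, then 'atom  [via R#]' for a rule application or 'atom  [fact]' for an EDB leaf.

span(c,c)  [via R1]
  span(c,g)  [via R1]
    span(c,b)  [via R1]
      span(c,i)  [via R0]
        knows(c,i)  [fact]
      edge(i,b)  [fact]
    edge(b,g)  [fact]
  edge(g,c)  [fact]

round 1: derive span(a,b) via R0 from knows(a,b)
round 1: derive span(c,a) via R0 from knows(c,a)
round 1: derive span(c,h) via R0 from knows(c,h)
round 1: derive span(c,i) via R0 from knows(c,i)
round 1: derive span(d,c) via R0 from knows(d,c)
round 1: derive span(g,i) via R0 from knows(g,i)
round 1: derive span(h,i) via R0 from knows(h,i)
round 1: derive span(i,i) via R0 from knows(i,i)
round 2: derive span(a,g) via R1 from span(a,b), edge(b,g)
round 2: derive span(a,i) via R1 from span(a,b), edge(b,i)
round 2: derive span(c,b) via R1 from span(c,i), edge(i,b)
round 2: derive span(d,g) via R1 from span(d,c), edge(c,g)
round 2: derive span(d,i) via R1 from span(d,c), edge(c,i)
round 2: derive span(d,j) via R1 from span(d,c), edge(c,j)
round 2: derive span(g,b) via R1 from span(g,i), edge(i,b)
round 2: derive span(h,b) via R1 from span(h,i), edge(i,b)
round 2: derive span(i,b) via R1 from span(i,i), edge(i,b)
round 3: derive span(a,c) via R1 from span(a,g), edge(g,c)
round 3: derive span(a,f) via R1 from span(a,g), edge(g,f)
round 3: derive span(c,g) via R1 from span(c,b), edge(b,g)
round 3: derive span(d,b) via R1 from span(d,i), edge(i,b)
round 3: derive span(d,f) via R1 from span(d,g), edge(g,f)
round 3: derive span(g,g) via R1 from span(g,b), edge(b,g)
round 3: derive span(h,g) via R1 from span(h,b), edge(b,g)
round 3: derive span(i,g) via R1 from span(i,b), edge(b,g)
round 4: derive span(a,a) via R1 from span(a,f), edge(f,a)
round 4: derive span(a,d) via R1 from span(a,f), edge(f,d)
round 4: derive span(a,j) via R1 from span(a,c), edge(c,j)
round 4: derive span(c,c) via R1 from span(c,g), edge(g,c)
round 4: derive span(c,f) via R1 from span(c,g), edge(g,f)
round 4: derive span(d,a) via R1 from span(d,f), edge(f,a)
round 4: derive span(d,d) via R1 from span(d,f), edge(f,d)
round 4: derive span(g,c) via R1 from span(g,g), edge(g,c)
round 4: derive span(g,f) via R1 from span(g,g), edge(g,f)
round 4: derive span(h,c) via R1 from span(h,g), edge(g,c)
round 4: derive span(h,f) via R1 from span(h,g), edge(g,f)
round 4: derive span(i,c) via R1 from span(i,g), edge(g,c)
round 4: derive span(i,f) via R1 from span(i,g), edge(g,f)
round 5: derive span(c,d) via R1 from span(c,f), edge(f,d)
round 5: derive span(c,j) via R1 from span(c,c), edge(c,j)
round 5: derive span(g,a) via R1 from span(g,f), edge(f,a)
round 5: derive span(g,d) via R1 from span(g,f), edge(f,d)
round 5: derive span(g,j) via R1 from span(g,c), edge(c,j)
round 5: derive span(h,a) via R1 from span(h,f), edge(f,a)
round 5: derive span(h,d) via R1 from span(h,f), edge(f,d)
round 5: derive span(h,j) via R1 from span(h,c), edge(c,j)
round 5: derive span(i,a) via R1 from span(i,f), edge(f,a)
round 5: derive span(i,d) via R1 from span(i,f), edge(f,d)
round 5: derive span(i,j) via R1 from span(i,c), edge(c,j)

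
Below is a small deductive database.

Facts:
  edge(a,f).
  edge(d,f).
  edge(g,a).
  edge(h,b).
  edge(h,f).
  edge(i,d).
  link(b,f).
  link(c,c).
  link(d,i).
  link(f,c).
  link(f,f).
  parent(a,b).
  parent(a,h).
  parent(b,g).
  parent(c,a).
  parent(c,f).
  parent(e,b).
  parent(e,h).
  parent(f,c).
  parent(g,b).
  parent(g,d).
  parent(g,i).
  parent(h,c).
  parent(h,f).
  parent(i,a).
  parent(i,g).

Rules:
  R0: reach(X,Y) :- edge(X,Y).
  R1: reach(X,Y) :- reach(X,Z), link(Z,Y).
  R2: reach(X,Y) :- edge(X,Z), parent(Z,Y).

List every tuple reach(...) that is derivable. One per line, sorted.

reach(a,c)
reach(a,f)
reach(d,c)
reach(d,f)
reach(g,a)
reach(g,b)
reach(g,c)
reach(g,f)
reach(g,h)
reach(h,b)
reach(h,c)
reach(h,f)
reach(h,g)
reach(i,d)
reach(i,i)

round 1: derive reach(a,f) via R0 from edge(a,f)
round 1: derive reach(d,f) via R0 from edge(d,f)
round 1: derive reach(g,a) via R0 from edge(g,a)
round 1: derive reach(h,b) via R0 from edge(h,b)
round 1: derive reach(h,f) via R0 from edge(h,f)
round 1: derive reach(i,d) via R0 from edge(i,d)
round 1: derive reach(a,c) via R2 from edge(a,f), parent(f,c)
round 1: derive reach(d,c) via R2 from edge(d,f), parent(f,c)
round 1: derive reach(g,b) via R2 from edge(g,a), parent(a,b)
round 1: derive reach(g,h) via R2 from edge(g,a), parent(a,h)
round 1: derive reach(h,c) via R2 from edge(h,f), parent(f,c)
round 1: derive reach(h,g) via R2 from edge(h,b), parent(b,g)
round 2: derive reach(g,f) via R1 from reach(g,b), link(b,f)
round 2: derive reach(i,i) via R1 from reach(i,d), link(d,i)
round 3: derive reach(g,c) via R1 from reach(g,f), link(f,c)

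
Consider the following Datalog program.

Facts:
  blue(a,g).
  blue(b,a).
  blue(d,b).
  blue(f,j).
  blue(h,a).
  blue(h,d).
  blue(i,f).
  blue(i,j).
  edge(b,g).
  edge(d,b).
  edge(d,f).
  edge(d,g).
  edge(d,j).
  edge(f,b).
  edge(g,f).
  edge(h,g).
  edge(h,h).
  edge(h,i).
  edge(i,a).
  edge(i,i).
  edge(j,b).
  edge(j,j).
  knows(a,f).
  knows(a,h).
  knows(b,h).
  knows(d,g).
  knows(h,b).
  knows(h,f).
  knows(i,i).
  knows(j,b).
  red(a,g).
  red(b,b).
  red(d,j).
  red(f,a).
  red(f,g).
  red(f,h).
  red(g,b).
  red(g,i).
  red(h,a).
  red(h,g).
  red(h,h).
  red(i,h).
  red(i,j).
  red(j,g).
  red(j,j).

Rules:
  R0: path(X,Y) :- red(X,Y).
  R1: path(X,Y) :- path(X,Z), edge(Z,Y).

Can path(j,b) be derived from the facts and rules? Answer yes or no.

round 1: derive path(a,g) via R0 from red(a,g)
round 1: derive path(b,b) via R0 from red(b,b)
round 1: derive path(d,j) via R0 from red(d,j)
round 1: derive path(f,a) via R0 from red(f,a)
round 1: derive path(f,g) via R0 from red(f,g)
round 1: derive path(f,h) via R0 from red(f,h)
round 1: derive path(g,b) via R0 from red(g,b)
round 1: derive path(g,i) via R0 from red(g,i)
round 1: derive path(h,a) via R0 from red(h,a)
round 1: derive path(h,g) via R0 from red(h,g)
round 1: derive path(h,h) via R0 from red(h,h)
round 1: derive path(i,h) via R0 from red(i,h)
round 1: derive path(i,j) via R0 from red(i,j)
round 1: derive path(j,g) via R0 from red(j,g)
round 1: derive path(j,j) via R0 from red(j,j)
round 2: derive path(a,f) via R1 from path(a,g), edge(g,f)
round 2: derive path(b,g) via R1 from path(b,b), edge(b,g)
round 2: derive path(d,b) via R1 from path(d,j), edge(j,b)
round 2: derive path(f,f) via R1 from path(f,g), edge(g,f)
round 2: derive path(f,i) via R1 from path(f,h), edge(h,i)
round 2: derive path(g,a) via R1 from path(g,i), edge(i,a)
round 2: derive path(g,g) via R1 from path(g,b), edge(b,g)
round 2: derive path(h,f) via R1 from path(h,g), edge(g,f)
round 2: derive path(h,i) via R1 from path(h,h), edge(h,i)
round 2: derive path(i,b) via R1 from path(i,j), edge(j,b)
round 2: derive path(i,g) via R1 from path(i,h), edge(h,g)
round 2: derive path(i,i) via R1 from path(i,h), edge(h,i)
round 2: derive path(j,b) via R1 from path(j,j), edge(j,b)
round 2: derive path(j,f) via R1 from path(j,g), edge(g,f)
round 3: derive path(a,b) via R1 from path(a,f), edge(f,b)
round 3: derive path(b,f) via R1 from path(b,g), edge(g,f)
round 3: derive path(d,g) via R1 from path(d,b), edge(b,g)
round 3: derive path(f,b) via R1 from path(f,f), edge(f,b)
round 3: derive path(g,f) via R1 from path(g,g), edge(g,f)
round 3: derive path(h,b) via R1 from path(h,f), edge(f,b)
round 3: derive path(i,a) via R1 from path(i,i), edge(i,a)
round 3: derive path(i,f) via R1 from path(i,g), edge(g,f)
round 4: derive path(d,f) via R1 from path(d,g), edge(g,f)

yes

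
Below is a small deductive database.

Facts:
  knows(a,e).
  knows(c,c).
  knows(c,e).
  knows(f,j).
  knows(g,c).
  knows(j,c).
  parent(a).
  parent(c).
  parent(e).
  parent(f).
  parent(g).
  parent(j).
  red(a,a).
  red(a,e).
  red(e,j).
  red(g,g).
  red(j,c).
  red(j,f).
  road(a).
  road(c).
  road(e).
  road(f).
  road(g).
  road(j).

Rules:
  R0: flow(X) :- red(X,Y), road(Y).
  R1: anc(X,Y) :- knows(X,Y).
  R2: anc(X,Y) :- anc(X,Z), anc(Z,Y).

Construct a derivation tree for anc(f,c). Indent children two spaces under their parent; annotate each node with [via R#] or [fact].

round 1: derive anc(a,e) via R1 from knows(a,e)
round 1: derive anc(c,c) via R1 from knows(c,c)
round 1: derive anc(c,e) via R1 from knows(c,e)
round 1: derive anc(f,j) via R1 from knows(f,j)
round 1: derive anc(g,c) via R1 from knows(g,c)
round 1: derive anc(j,c) via R1 from knows(j,c)
round 2: derive anc(f,c) via R2 from anc(f,j), anc(j,c)
round 2: derive anc(g,e) via R2 from anc(g,c), anc(c,e)
round 2: derive anc(j,e) via R2 from anc(j,c), anc(c,e)
round 3: derive anc(f,e) via R2 from anc(f,c), anc(c,e)

anc(f,c)  [via R2]
  anc(f,j)  [via R1]
    knows(f,j)  [fact]
  anc(j,c)  [via R1]
    knows(j,c)  [fact]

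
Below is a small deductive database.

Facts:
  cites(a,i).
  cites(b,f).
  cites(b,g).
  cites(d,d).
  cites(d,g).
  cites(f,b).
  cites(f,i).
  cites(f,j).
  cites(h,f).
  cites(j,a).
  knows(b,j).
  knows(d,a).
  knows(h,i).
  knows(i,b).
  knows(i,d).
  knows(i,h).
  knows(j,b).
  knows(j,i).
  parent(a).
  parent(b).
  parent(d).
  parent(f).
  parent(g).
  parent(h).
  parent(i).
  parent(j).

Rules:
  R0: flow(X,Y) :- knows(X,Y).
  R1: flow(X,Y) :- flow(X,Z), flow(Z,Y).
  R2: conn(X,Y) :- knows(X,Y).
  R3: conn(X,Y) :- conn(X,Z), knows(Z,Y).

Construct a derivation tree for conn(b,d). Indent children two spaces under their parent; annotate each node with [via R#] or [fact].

round 1: derive conn(b,j) via R2 from knows(b,j)
round 1: derive conn(d,a) via R2 from knows(d,a)
round 1: derive conn(h,i) via R2 from knows(h,i)
round 1: derive conn(i,b) via R2 from knows(i,b)
round 1: derive conn(i,d) via R2 from knows(i,d)
round 1: derive conn(i,h) via R2 from knows(i,h)
round 1: derive conn(j,b) via R2 from knows(j,b)
round 1: derive conn(j,i) via R2 from knows(j,i)
round 2: derive conn(b,b) via R3 from conn(b,j), knows(j,b)
round 2: derive conn(b,i) via R3 from conn(b,j), knows(j,i)
round 2: derive conn(h,b) via R3 from conn(h,i), knows(i,b)
round 2: derive conn(h,d) via R3 from conn(h,i), knows(i,d)
round 2: derive conn(h,h) via R3 from conn(h,i), knows(i,h)
round 2: derive conn(i,a) via R3 from conn(i,d), knows(d,a)
round 2: derive conn(i,i) via R3 from conn(i,h), knows(h,i)
round 2: derive conn(i,j) via R3 from conn(i,b), knows(b,j)
round 2: derive conn(j,d) via R3 from conn(j,i), knows(i,d)
round 2: derive conn(j,h) via R3 from conn(j,i), knows(i,h)
round 2: derive conn(j,j) via R3 from conn(j,b), knows(b,j)
round 3: derive conn(b,d) via R3 from conn(b,i), knows(i,d)
round 3: derive conn(b,h) via R3 from conn(b,i), knows(i,h)
round 3: derive conn(h,a) via R3 from conn(h,d), knows(d,a)
round 3: derive conn(h,j) via R3 from conn(h,b), knows(b,j)
round 3: derive conn(j,a) via R3 from conn(j,d), knows(d,a)
round 4: derive conn(b,a) via R3 from conn(b,d), knows(d,a)

conn(b,d)  [via R3]
  conn(b,i)  [via R3]
    conn(b,j)  [via R2]
      knows(b,j)  [fact]
    knows(j,i)  [fact]
  knows(i,d)  [fact]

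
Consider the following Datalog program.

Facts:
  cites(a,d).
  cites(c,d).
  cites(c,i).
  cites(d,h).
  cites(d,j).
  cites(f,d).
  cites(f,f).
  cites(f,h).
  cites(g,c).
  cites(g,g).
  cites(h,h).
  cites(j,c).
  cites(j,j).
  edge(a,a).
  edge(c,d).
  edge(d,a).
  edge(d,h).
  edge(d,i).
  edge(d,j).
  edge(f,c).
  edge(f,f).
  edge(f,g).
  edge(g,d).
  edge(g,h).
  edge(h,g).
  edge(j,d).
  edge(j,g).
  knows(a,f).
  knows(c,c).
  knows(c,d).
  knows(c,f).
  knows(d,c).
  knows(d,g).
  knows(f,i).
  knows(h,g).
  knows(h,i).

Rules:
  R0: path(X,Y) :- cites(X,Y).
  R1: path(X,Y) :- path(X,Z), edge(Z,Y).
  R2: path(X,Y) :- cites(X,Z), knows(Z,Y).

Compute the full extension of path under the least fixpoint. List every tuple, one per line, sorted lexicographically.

path(a,a)
path(a,c)
path(a,d)
path(a,g)
path(a,h)
path(a,i)
path(a,j)
path(c,a)
path(c,c)
path(c,d)
path(c,g)
path(c,h)
path(c,i)
path(c,j)
path(d,a)
path(d,d)
path(d,g)
path(d,h)
path(d,i)
path(d,j)
path(f,a)
path(f,c)
path(f,d)
path(f,f)
path(f,g)
path(f,h)
path(f,i)
path(f,j)
path(g,a)
path(g,c)
path(g,d)
path(g,f)
path(g,g)
path(g,h)
path(g,i)
path(g,j)
path(h,a)
path(h,d)
path(h,g)
path(h,h)
path(h,i)
path(h,j)
path(j,a)
path(j,c)
path(j,d)
path(j,f)
path(j,g)
path(j,h)
path(j,i)
path(j,j)

round 1: derive path(a,d) via R0 from cites(a,d)
round 1: derive path(c,d) via R0 from cites(c,d)
round 1: derive path(c,i) via R0 from cites(c,i)
round 1: derive path(d,h) via R0 from cites(d,h)
round 1: derive path(d,j) via R0 from cites(d,j)
round 1: derive path(f,d) via R0 from cites(f,d)
round 1: derive path(f,f) via R0 from cites(f,f)
round 1: derive path(f,h) via R0 from cites(f,h)
round 1: derive path(g,c) via R0 from cites(g,c)
round 1: derive path(g,g) via R0 from cites(g,g)
round 1: derive path(h,h) via R0 from cites(h,h)
round 1: derive path(j,c) via R0 from cites(j,c)
round 1: derive path(j,j) via R0 from cites(j,j)
round 1: derive path(a,c) via R2 from cites(a,d), knows(d,c)
round 1: derive path(a,g) via R2 from cites(a,d), knows(d,g)
round 1: derive path(c,c) via R2 from cites(c,d), knows(d,c)
round 1: derive path(c,g) via R2 from cites(c,d), knows(d,g)
round 1: derive path(d,g) via R2 from cites(d,h), knows(h,g)
round 1: derive path(d,i) via R2 from cites(d,h), knows(h,i)
round 1: derive path(f,c) via R2 from cites(f,d), knows(d,c)
round 1: derive path(f,g) via R2 from cites(f,d), knows(d,g)
round 1: derive path(f,i) via R2 from cites(f,f), knows(f,i)
round 1: derive path(g,d) via R2 from cites(g,c), knows(c,d)
round 1: derive path(g,f) via R2 from cites(g,c), knows(c,f)
round 1: derive path(h,g) via R2 from cites(h,h), knows(h,g)
round 1: derive path(h,i) via R2 from cites(h,h), knows(h,i)
round 1: derive path(j,d) via R2 from cites(j,c), knows(c,d)
round 1: derive path(j,f) via R2 from cites(j,c), knows(c,f)
round 2: derive path(a,a) via R1 from path(a,d), edge(d,a)
round 2: derive path(a,h) via R1 from path(a,d), edge(d,h)
round 2: derive path(a,i) via R1 from path(a,d), edge(d,i)
round 2: derive path(a,j) via R1 from path(a,d), edge(d,j)
round 2: derive path(c,a) via R1 from path(c,d), edge(d,a)
round 2: derive path(c,h) via R1 from path(c,d), edge(d,h)
round 2: derive path(c,j) via R1 from path(c,d), edge(d,j)
round 2: derive path(d,d) via R1 from path(d,g), edge(g,d)
round 2: derive path(f,a) via R1 from path(f,d), edge(d,a)
round 2: derive path(f,j) via R1 from path(f,d), edge(d,j)
round 2: derive path(g,a) via R1 from path(g,d), edge(d,a)
round 2: derive path(g,h) via R1 from path(g,d), edge(d,h)
round 2: derive path(g,i) via R1 from path(g,d), edge(d,i)
round 2: derive path(g,j) via R1 from path(g,d), edge(d,j)
round 2: derive path(h,d) via R1 from path(h,g), edge(g,d)
round 2: derive path(j,a) via R1 from path(j,d), edge(d,a)
round 2: derive path(j,g) via R1 from path(j,f), edge(f,g)
round 2: derive path(j,h) via R1 from path(j,d), edge(d,h)
round 2: derive path(j,i) via R1 from path(j,d), edge(d,i)
round 3: derive path(d,a) via R1 from path(d,d), edge(d,a)
round 3: derive path(h,a) via R1 from path(h,d), edge(d,a)
round 3: derive path(h,j) via R1 from path(h,d), edge(d,j)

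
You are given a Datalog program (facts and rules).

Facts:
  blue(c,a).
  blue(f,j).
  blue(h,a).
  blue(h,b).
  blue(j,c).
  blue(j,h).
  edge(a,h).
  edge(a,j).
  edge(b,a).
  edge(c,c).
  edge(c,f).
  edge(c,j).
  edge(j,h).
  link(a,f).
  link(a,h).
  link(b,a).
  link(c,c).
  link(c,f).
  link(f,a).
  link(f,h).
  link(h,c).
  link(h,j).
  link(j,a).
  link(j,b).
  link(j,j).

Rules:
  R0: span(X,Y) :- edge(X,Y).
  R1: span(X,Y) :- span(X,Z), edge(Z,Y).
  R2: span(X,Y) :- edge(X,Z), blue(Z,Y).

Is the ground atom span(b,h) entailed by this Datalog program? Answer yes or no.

round 1: derive span(a,h) via R0 from edge(a,h)
round 1: derive span(a,j) via R0 from edge(a,j)
round 1: derive span(b,a) via R0 from edge(b,a)
round 1: derive span(c,c) via R0 from edge(c,c)
round 1: derive span(c,f) via R0 from edge(c,f)
round 1: derive span(c,j) via R0 from edge(c,j)
round 1: derive span(j,h) via R0 from edge(j,h)
round 1: derive span(a,a) via R2 from edge(a,h), blue(h,a)
round 1: derive span(a,b) via R2 from edge(a,h), blue(h,b)
round 1: derive span(a,c) via R2 from edge(a,j), blue(j,c)
round 1: derive span(c,a) via R2 from edge(c,c), blue(c,a)
round 1: derive span(c,h) via R2 from edge(c,j), blue(j,h)
round 1: derive span(j,a) via R2 from edge(j,h), blue(h,a)
round 1: derive span(j,b) via R2 from edge(j,h), blue(h,b)
round 2: derive span(a,f) via R1 from span(a,c), edge(c,f)
round 2: derive span(b,h) via R1 from span(b,a), edge(a,h)
round 2: derive span(b,j) via R1 from span(b,a), edge(a,j)
round 2: derive span(j,j) via R1 from span(j,a), edge(a,j)

yes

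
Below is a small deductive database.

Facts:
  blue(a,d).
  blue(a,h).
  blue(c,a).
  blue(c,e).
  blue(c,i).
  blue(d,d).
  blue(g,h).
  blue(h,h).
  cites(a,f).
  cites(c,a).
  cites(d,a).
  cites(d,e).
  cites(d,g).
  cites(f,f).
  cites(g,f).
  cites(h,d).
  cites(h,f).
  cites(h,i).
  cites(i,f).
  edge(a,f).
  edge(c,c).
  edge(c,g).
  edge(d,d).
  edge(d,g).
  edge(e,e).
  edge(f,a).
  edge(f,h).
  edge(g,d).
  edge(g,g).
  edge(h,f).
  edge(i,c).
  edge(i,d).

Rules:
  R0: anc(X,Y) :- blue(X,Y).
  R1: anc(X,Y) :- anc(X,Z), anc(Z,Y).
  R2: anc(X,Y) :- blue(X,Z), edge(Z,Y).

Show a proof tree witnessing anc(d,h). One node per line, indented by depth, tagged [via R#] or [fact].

round 1: derive anc(a,d) via R0 from blue(a,d)
round 1: derive anc(a,h) via R0 from blue(a,h)
round 1: derive anc(c,a) via R0 from blue(c,a)
round 1: derive anc(c,e) via R0 from blue(c,e)
round 1: derive anc(c,i) via R0 from blue(c,i)
round 1: derive anc(d,d) via R0 from blue(d,d)
round 1: derive anc(g,h) via R0 from blue(g,h)
round 1: derive anc(h,h) via R0 from blue(h,h)
round 1: derive anc(a,f) via R2 from blue(a,h), edge(h,f)
round 1: derive anc(a,g) via R2 from blue(a,d), edge(d,g)
round 1: derive anc(c,c) via R2 from blue(c,i), edge(i,c)
round 1: derive anc(c,d) via R2 from blue(c,i), edge(i,d)
round 1: derive anc(c,f) via R2 from blue(c,a), edge(a,f)
round 1: derive anc(d,g) via R2 from blue(d,d), edge(d,g)
round 1: derive anc(g,f) via R2 from blue(g,h), edge(h,f)
round 1: derive anc(h,f) via R2 from blue(h,h), edge(h,f)
round 2: derive anc(c,g) via R1 from anc(c,a), anc(a,g)
round 2: derive anc(c,h) via R1 from anc(c,a), anc(a,h)
round 2: derive anc(d,f) via R1 from anc(d,g), anc(g,f)
round 2: derive anc(d,h) via R1 from anc(d,g), anc(g,h)

anc(d,h)  [via R1]
  anc(d,g)  [via R2]
    blue(d,d)  [fact]
    edge(d,g)  [fact]
  anc(g,h)  [via R0]
    blue(g,h)  [fact]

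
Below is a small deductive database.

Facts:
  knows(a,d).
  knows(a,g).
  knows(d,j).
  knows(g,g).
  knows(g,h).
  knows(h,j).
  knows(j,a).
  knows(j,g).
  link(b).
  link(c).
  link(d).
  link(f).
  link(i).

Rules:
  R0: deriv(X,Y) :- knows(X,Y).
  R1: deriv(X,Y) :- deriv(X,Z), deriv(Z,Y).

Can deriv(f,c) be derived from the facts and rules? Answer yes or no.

no

round 1: derive deriv(a,d) via R0 from knows(a,d)
round 1: derive deriv(a,g) via R0 from knows(a,g)
round 1: derive deriv(d,j) via R0 from knows(d,j)
round 1: derive deriv(g,g) via R0 from knows(g,g)
round 1: derive deriv(g,h) via R0 from knows(g,h)
round 1: derive deriv(h,j) via R0 from knows(h,j)
round 1: derive deriv(j,a) via R0 from knows(j,a)
round 1: derive deriv(j,g) via R0 from knows(j,g)
round 2: derive deriv(a,h) via R1 from deriv(a,g), deriv(g,h)
round 2: derive deriv(a,j) via R1 from deriv(a,d), deriv(d,j)
round 2: derive deriv(d,a) via R1 from deriv(d,j), deriv(j,a)
round 2: derive deriv(d,g) via R1 from deriv(d,j), deriv(j,g)
round 2: derive deriv(g,j) via R1 from deriv(g,h), deriv(h,j)
round 2: derive deriv(h,a) via R1 from deriv(h,j), deriv(j,a)
round 2: derive deriv(h,g) via R1 from deriv(h,j), deriv(j,g)
round 2: derive deriv(j,d) via R1 from deriv(j,a), deriv(a,d)
round 2: derive deriv(j,h) via R1 from deriv(j,g), deriv(g,h)
round 3: derive deriv(a,a) via R1 from deriv(a,d), deriv(d,a)
round 3: derive deriv(d,d) via R1 from deriv(d,a), deriv(a,d)
round 3: derive deriv(d,h) via R1 from deriv(d,a), deriv(a,h)
round 3: derive deriv(g,a) via R1 from deriv(g,h), deriv(h,a)
round 3: derive deriv(g,d) via R1 from deriv(g,j), deriv(j,d)
round 3: derive deriv(h,d) via R1 from deriv(h,a), deriv(a,d)
round 3: derive deriv(h,h) via R1 from deriv(h,a), deriv(a,h)
round 3: derive deriv(j,j) via R1 from deriv(j,a), deriv(a,j)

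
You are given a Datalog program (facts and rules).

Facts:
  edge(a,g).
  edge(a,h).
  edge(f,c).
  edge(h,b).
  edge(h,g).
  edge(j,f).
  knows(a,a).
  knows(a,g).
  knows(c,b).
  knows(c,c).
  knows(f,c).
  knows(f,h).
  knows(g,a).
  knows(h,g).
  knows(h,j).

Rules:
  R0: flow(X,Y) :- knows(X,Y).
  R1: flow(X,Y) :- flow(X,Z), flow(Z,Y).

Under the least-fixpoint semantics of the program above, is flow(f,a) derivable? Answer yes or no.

round 1: derive flow(a,a) via R0 from knows(a,a)
round 1: derive flow(a,g) via R0 from knows(a,g)
round 1: derive flow(c,b) via R0 from knows(c,b)
round 1: derive flow(c,c) via R0 from knows(c,c)
round 1: derive flow(f,c) via R0 from knows(f,c)
round 1: derive flow(f,h) via R0 from knows(f,h)
round 1: derive flow(g,a) via R0 from knows(g,a)
round 1: derive flow(h,g) via R0 from knows(h,g)
round 1: derive flow(h,j) via R0 from knows(h,j)
round 2: derive flow(f,b) via R1 from flow(f,c), flow(c,b)
round 2: derive flow(f,g) via R1 from flow(f,h), flow(h,g)
round 2: derive flow(f,j) via R1 from flow(f,h), flow(h,j)
round 2: derive flow(g,g) via R1 from flow(g,a), flow(a,g)
round 2: derive flow(h,a) via R1 from flow(h,g), flow(g,a)
round 3: derive flow(f,a) via R1 from flow(f,g), flow(g,a)

yes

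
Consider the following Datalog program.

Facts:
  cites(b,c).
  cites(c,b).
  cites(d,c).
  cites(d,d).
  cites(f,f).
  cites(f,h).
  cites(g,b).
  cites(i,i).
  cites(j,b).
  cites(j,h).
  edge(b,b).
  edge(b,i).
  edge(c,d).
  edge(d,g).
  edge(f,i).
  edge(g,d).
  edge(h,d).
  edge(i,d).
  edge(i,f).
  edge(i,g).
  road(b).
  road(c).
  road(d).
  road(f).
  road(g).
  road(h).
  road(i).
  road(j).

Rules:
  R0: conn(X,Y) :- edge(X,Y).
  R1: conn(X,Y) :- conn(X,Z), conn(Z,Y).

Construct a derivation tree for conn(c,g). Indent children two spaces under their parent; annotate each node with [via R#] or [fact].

round 1: derive conn(b,b) via R0 from edge(b,b)
round 1: derive conn(b,i) via R0 from edge(b,i)
round 1: derive conn(c,d) via R0 from edge(c,d)
round 1: derive conn(d,g) via R0 from edge(d,g)
round 1: derive conn(f,i) via R0 from edge(f,i)
round 1: derive conn(g,d) via R0 from edge(g,d)
round 1: derive conn(h,d) via R0 from edge(h,d)
round 1: derive conn(i,d) via R0 from edge(i,d)
round 1: derive conn(i,f) via R0 from edge(i,f)
round 1: derive conn(i,g) via R0 from edge(i,g)
round 2: derive conn(b,d) via R1 from conn(b,i), conn(i,d)
round 2: derive conn(b,f) via R1 from conn(b,i), conn(i,f)
round 2: derive conn(b,g) via R1 from conn(b,i), conn(i,g)
round 2: derive conn(c,g) via R1 from conn(c,d), conn(d,g)
round 2: derive conn(d,d) via R1 from conn(d,g), conn(g,d)
round 2: derive conn(f,d) via R1 from conn(f,i), conn(i,d)
round 2: derive conn(f,f) via R1 from conn(f,i), conn(i,f)
round 2: derive conn(f,g) via R1 from conn(f,i), conn(i,g)
round 2: derive conn(g,g) via R1 from conn(g,d), conn(d,g)
round 2: derive conn(h,g) via R1 from conn(h,d), conn(d,g)
round 2: derive conn(i,i) via R1 from conn(i,f), conn(f,i)

conn(c,g)  [via R1]
  conn(c,d)  [via R0]
    edge(c,d)  [fact]
  conn(d,g)  [via R0]
    edge(d,g)  [fact]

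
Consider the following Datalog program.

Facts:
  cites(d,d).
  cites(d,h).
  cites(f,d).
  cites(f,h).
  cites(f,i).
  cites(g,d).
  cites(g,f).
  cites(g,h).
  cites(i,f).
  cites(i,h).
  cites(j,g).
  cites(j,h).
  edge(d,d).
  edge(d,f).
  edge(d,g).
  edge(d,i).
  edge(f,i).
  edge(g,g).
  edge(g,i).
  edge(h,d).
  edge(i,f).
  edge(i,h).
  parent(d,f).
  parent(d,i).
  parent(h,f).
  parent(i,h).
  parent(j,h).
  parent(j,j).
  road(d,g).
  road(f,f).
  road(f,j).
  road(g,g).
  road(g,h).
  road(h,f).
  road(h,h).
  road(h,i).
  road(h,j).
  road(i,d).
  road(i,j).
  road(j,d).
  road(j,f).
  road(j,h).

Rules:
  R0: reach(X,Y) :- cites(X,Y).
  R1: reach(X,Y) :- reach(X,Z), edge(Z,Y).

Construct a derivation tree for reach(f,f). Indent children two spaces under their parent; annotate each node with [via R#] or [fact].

reach(f,f)  [via R1]
  reach(f,d)  [via R0]
    cites(f,d)  [fact]
  edge(d,f)  [fact]

round 1: derive reach(d,d) via R0 from cites(d,d)
round 1: derive reach(d,h) via R0 from cites(d,h)
round 1: derive reach(f,d) via R0 from cites(f,d)
round 1: derive reach(f,h) via R0 from cites(f,h)
round 1: derive reach(f,i) via R0 from cites(f,i)
round 1: derive reach(g,d) via R0 from cites(g,d)
round 1: derive reach(g,f) via R0 from cites(g,f)
round 1: derive reach(g,h) via R0 from cites(g,h)
round 1: derive reach(i,f) via R0 from cites(i,f)
round 1: derive reach(i,h) via R0 from cites(i,h)
round 1: derive reach(j,g) via R0 from cites(j,g)
round 1: derive reach(j,h) via R0 from cites(j,h)
round 2: derive reach(d,f) via R1 from reach(d,d), edge(d,f)
round 2: derive reach(d,g) via R1 from reach(d,d), edge(d,g)
round 2: derive reach(d,i) via R1 from reach(d,d), edge(d,i)
round 2: derive reach(f,f) via R1 from reach(f,d), edge(d,f)
round 2: derive reach(f,g) via R1 from reach(f,d), edge(d,g)
round 2: derive reach(g,g) via R1 from reach(g,d), edge(d,g)
round 2: derive reach(g,i) via R1 from reach(g,d), edge(d,i)
round 2: derive reach(i,d) via R1 from reach(i,h), edge(h,d)
round 2: derive reach(i,i) via R1 from reach(i,f), edge(f,i)
round 2: derive reach(j,d) via R1 from reach(j,h), edge(h,d)
round 2: derive reach(j,i) via R1 from reach(j,g), edge(g,i)
round 3: derive reach(i,g) via R1 from reach(i,d), edge(d,g)
round 3: derive reach(j,f) via R1 from reach(j,d), edge(d,f)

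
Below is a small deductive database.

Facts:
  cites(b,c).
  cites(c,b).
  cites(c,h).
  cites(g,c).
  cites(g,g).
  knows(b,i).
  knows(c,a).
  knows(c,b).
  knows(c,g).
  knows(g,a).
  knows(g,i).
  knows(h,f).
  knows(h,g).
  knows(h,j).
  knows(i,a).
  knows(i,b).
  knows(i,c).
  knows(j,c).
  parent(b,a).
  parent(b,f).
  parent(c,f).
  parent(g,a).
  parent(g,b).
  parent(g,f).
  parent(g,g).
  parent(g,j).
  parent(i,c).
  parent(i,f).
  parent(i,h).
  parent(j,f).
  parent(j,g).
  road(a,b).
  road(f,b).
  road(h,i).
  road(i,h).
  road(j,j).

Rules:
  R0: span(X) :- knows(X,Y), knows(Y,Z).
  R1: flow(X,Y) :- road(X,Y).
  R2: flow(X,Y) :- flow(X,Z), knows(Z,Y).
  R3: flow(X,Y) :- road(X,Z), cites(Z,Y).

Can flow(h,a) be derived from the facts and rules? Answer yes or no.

yes

round 1: derive flow(a,b) via R1 from road(a,b)
round 1: derive flow(f,b) via R1 from road(f,b)
round 1: derive flow(h,i) via R1 from road(h,i)
round 1: derive flow(i,h) via R1 from road(i,h)
round 1: derive flow(j,j) via R1 from road(j,j)
round 1: derive flow(a,c) via R3 from road(a,b), cites(b,c)
round 1: derive flow(f,c) via R3 from road(f,b), cites(b,c)
round 2: derive flow(a,a) via R2 from flow(a,c), knows(c,a)
round 2: derive flow(a,g) via R2 from flow(a,c), knows(c,g)
round 2: derive flow(a,i) via R2 from flow(a,b), knows(b,i)
round 2: derive flow(f,a) via R2 from flow(f,c), knows(c,a)
round 2: derive flow(f,g) via R2 from flow(f,c), knows(c,g)
round 2: derive flow(f,i) via R2 from flow(f,b), knows(b,i)
round 2: derive flow(h,a) via R2 from flow(h,i), knows(i,a)
round 2: derive flow(h,b) via R2 from flow(h,i), knows(i,b)
round 2: derive flow(h,c) via R2 from flow(h,i), knows(i,c)
round 2: derive flow(i,f) via R2 from flow(i,h), knows(h,f)
round 2: derive flow(i,g) via R2 from flow(i,h), knows(h,g)
round 2: derive flow(i,j) via R2 from flow(i,h), knows(h,j)
round 2: derive flow(j,c) via R2 from flow(j,j), knows(j,c)
round 3: derive flow(h,g) via R2 from flow(h,c), knows(c,g)
round 3: derive flow(i,a) via R2 from flow(i,g), knows(g,a)
round 3: derive flow(i,c) via R2 from flow(i,j), knows(j,c)
round 3: derive flow(i,i) via R2 from flow(i,g), knows(g,i)
round 3: derive flow(j,a) via R2 from flow(j,c), knows(c,a)
round 3: derive flow(j,b) via R2 from flow(j,c), knows(c,b)
round 3: derive flow(j,g) via R2 from flow(j,c), knows(c,g)
round 4: derive flow(i,b) via R2 from flow(i,c), knows(c,b)
round 4: derive flow(j,i) via R2 from flow(j,b), knows(b,i)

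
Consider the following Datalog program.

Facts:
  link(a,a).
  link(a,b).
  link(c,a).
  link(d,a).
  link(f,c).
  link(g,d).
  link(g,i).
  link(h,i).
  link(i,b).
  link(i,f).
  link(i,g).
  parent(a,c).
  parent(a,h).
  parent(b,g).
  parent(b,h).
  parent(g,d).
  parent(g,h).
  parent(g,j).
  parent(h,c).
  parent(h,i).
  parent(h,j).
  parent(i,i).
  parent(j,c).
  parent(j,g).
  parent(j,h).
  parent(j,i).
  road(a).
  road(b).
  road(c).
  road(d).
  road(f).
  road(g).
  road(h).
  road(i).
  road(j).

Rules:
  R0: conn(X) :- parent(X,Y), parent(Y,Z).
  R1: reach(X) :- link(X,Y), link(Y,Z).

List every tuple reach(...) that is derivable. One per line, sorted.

round 1: derive reach(a) via R1 from link(a,a), link(a,a)
round 1: derive reach(c) via R1 from link(c,a), link(a,a)
round 1: derive reach(d) via R1 from link(d,a), link(a,a)
round 1: derive reach(f) via R1 from link(f,c), link(c,a)
round 1: derive reach(g) via R1 from link(g,d), link(d,a)
round 1: derive reach(h) via R1 from link(h,i), link(i,b)
round 1: derive reach(i) via R1 from link(i,f), link(f,c)

reach(a)
reach(c)
reach(d)
reach(f)
reach(g)
reach(h)
reach(i)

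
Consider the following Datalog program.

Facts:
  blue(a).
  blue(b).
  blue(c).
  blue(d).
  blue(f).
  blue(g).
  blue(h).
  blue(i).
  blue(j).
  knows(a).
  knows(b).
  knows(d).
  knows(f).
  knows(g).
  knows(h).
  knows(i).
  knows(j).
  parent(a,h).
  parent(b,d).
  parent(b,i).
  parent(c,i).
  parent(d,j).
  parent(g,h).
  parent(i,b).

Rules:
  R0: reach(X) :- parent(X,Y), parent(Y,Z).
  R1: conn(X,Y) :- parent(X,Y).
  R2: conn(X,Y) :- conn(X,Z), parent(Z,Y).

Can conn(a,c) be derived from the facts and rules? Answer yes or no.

round 1: derive conn(a,h) via R1 from parent(a,h)
round 1: derive conn(b,d) via R1 from parent(b,d)
round 1: derive conn(b,i) via R1 from parent(b,i)
round 1: derive conn(c,i) via R1 from parent(c,i)
round 1: derive conn(d,j) via R1 from parent(d,j)
round 1: derive conn(g,h) via R1 from parent(g,h)
round 1: derive conn(i,b) via R1 from parent(i,b)
round 2: derive conn(b,b) via R2 from conn(b,i), parent(i,b)
round 2: derive conn(b,j) via R2 from conn(b,d), parent(d,j)
round 2: derive conn(c,b) via R2 from conn(c,i), parent(i,b)
round 2: derive conn(i,d) via R2 from conn(i,b), parent(b,d)
round 2: derive conn(i,i) via R2 from conn(i,b), parent(b,i)
round 3: derive conn(c,d) via R2 from conn(c,b), parent(b,d)
round 3: derive conn(i,j) via R2 from conn(i,d), parent(d,j)
round 4: derive conn(c,j) via R2 from conn(c,d), parent(d,j)

no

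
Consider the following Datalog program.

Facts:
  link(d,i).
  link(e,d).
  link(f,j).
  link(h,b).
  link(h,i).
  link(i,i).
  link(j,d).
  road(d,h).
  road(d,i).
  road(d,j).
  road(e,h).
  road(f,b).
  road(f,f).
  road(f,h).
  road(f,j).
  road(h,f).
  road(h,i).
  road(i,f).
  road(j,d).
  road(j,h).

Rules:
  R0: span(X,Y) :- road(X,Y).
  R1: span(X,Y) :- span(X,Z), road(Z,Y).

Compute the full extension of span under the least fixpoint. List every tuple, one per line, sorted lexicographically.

span(d,b)
span(d,d)
span(d,f)
span(d,h)
span(d,i)
span(d,j)
span(e,b)
span(e,d)
span(e,f)
span(e,h)
span(e,i)
span(e,j)
span(f,b)
span(f,d)
span(f,f)
span(f,h)
span(f,i)
span(f,j)
span(h,b)
span(h,d)
span(h,f)
span(h,h)
span(h,i)
span(h,j)
span(i,b)
span(i,d)
span(i,f)
span(i,h)
span(i,i)
span(i,j)
span(j,b)
span(j,d)
span(j,f)
span(j,h)
span(j,i)
span(j,j)

round 1: derive span(d,h) via R0 from road(d,h)
round 1: derive span(d,i) via R0 from road(d,i)
round 1: derive span(d,j) via R0 from road(d,j)
round 1: derive span(e,h) via R0 from road(e,h)
round 1: derive span(f,b) via R0 from road(f,b)
round 1: derive span(f,f) via R0 from road(f,f)
round 1: derive span(f,h) via R0 from road(f,h)
round 1: derive span(f,j) via R0 from road(f,j)
round 1: derive span(h,f) via R0 from road(h,f)
round 1: derive span(h,i) via R0 from road(h,i)
round 1: derive span(i,f) via R0 from road(i,f)
round 1: derive span(j,d) via R0 from road(j,d)
round 1: derive span(j,h) via R0 from road(j,h)
round 2: derive span(d,d) via R1 from span(d,j), road(j,d)
round 2: derive span(d,f) via R1 from span(d,h), road(h,f)
round 2: derive span(e,f) via R1 from span(e,h), road(h,f)
round 2: derive span(e,i) via R1 from span(e,h), road(h,i)
round 2: derive span(f,d) via R1 from span(f,j), road(j,d)
round 2: derive span(f,i) via R1 from span(f,h), road(h,i)
round 2: derive span(h,b) via R1 from span(h,f), road(f,b)
round 2: derive span(h,h) via R1 from span(h,f), road(f,h)
round 2: derive span(h,j) via R1 from span(h,f), road(f,j)
round 2: derive span(i,b) via R1 from span(i,f), road(f,b)
round 2: derive span(i,h) via R1 from span(i,f), road(f,h)
round 2: derive span(i,j) via R1 from span(i,f), road(f,j)
round 2: derive span(j,f) via R1 from span(j,h), road(h,f)
round 2: derive span(j,i) via R1 from span(j,d), road(d,i)
round 2: derive span(j,j) via R1 from span(j,d), road(d,j)
round 3: derive span(d,b) via R1 from span(d,f), road(f,b)
round 3: derive span(e,b) via R1 from span(e,f), road(f,b)
round 3: derive span(e,j) via R1 from span(e,f), road(f,j)
round 3: derive span(h,d) via R1 from span(h,j), road(j,d)
round 3: derive span(i,d) via R1 from span(i,j), road(j,d)
round 3: derive span(i,i) via R1 from span(i,h), road(h,i)
round 3: derive span(j,b) via R1 from span(j,f), road(f,b)
round 4: derive span(e,d) via R1 from span(e,j), road(j,d)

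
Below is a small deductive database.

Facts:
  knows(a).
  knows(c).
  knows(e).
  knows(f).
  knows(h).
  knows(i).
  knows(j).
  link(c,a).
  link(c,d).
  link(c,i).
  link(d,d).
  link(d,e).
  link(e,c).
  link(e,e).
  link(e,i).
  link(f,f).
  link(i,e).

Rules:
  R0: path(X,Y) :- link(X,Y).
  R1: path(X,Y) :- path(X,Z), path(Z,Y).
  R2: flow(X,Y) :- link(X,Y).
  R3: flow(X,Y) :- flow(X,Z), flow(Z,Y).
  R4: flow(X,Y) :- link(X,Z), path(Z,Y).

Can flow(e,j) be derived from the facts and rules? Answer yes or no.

round 1: derive path(c,a) via R0 from link(c,a)
round 1: derive path(c,d) via R0 from link(c,d)
round 1: derive path(c,i) via R0 from link(c,i)
round 1: derive path(d,d) via R0 from link(d,d)
round 1: derive path(d,e) via R0 from link(d,e)
round 1: derive path(e,c) via R0 from link(e,c)
round 1: derive path(e,e) via R0 from link(e,e)
round 1: derive path(e,i) via R0 from link(e,i)
round 1: derive path(f,f) via R0 from link(f,f)
round 1: derive path(i,e) via R0 from link(i,e)
round 1: derive flow(c,a) via R2 from link(c,a)
round 1: derive flow(c,d) via R2 from link(c,d)
round 1: derive flow(c,i) via R2 from link(c,i)
round 1: derive flow(d,d) via R2 from link(d,d)
round 1: derive flow(d,e) via R2 from link(d,e)
round 1: derive flow(e,c) via R2 from link(e,c)
round 1: derive flow(e,e) via R2 from link(e,e)
round 1: derive flow(e,i) via R2 from link(e,i)
round 1: derive flow(f,f) via R2 from link(f,f)
round 1: derive flow(i,e) via R2 from link(i,e)
round 2: derive path(c,e) via R1 from path(c,d), path(d,e)
round 2: derive path(d,c) via R1 from path(d,e), path(e,c)
round 2: derive path(d,i) via R1 from path(d,e), path(e,i)
round 2: derive path(e,a) via R1 from path(e,c), path(c,a)
round 2: derive path(e,d) via R1 from path(e,c), path(c,d)
round 2: derive path(i,c) via R1 from path(i,e), path(e,c)
round 2: derive path(i,i) via R1 from path(i,e), path(e,i)
round 2: derive flow(c,e) via R3 from flow(c,d), flow(d,e)
round 2: derive flow(d,c) via R3 from flow(d,e), flow(e,c)
round 2: derive flow(d,i) via R3 from flow(d,e), flow(e,i)
round 2: derive flow(e,a) via R3 from flow(e,c), flow(c,a)
round 2: derive flow(e,d) via R3 from flow(e,c), flow(c,d)
round 2: derive flow(i,c) via R3 from flow(i,e), flow(e,c)
round 2: derive flow(i,i) via R3 from flow(i,e), flow(e,i)
round 3: derive path(c,c) via R1 from path(c,d), path(d,c)
round 3: derive path(d,a) via R1 from path(d,c), path(c,a)
round 3: derive path(i,a) via R1 from path(i,c), path(c,a)
round 3: derive path(i,d) via R1 from path(i,c), path(c,d)
round 3: derive flow(c,c) via R3 from flow(c,d), flow(d,c)
round 3: derive flow(d,a) via R3 from flow(d,c), flow(c,a)
round 3: derive flow(i,a) via R3 from flow(i,c), flow(c,a)
round 3: derive flow(i,d) via R3 from flow(i,c), flow(c,d)

no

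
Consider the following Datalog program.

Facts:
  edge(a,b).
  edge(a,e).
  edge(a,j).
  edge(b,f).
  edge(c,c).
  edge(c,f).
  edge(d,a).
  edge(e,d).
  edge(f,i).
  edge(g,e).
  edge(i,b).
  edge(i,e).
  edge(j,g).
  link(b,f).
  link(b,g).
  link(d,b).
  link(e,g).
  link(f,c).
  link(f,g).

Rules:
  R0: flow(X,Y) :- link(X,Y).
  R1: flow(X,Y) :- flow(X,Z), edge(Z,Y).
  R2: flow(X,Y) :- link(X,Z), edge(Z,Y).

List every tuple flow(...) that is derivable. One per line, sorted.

flow(b,a)
flow(b,b)
flow(b,d)
flow(b,e)
flow(b,f)
flow(b,g)
flow(b,i)
flow(b,j)
flow(d,a)
flow(d,b)
flow(d,d)
flow(d,e)
flow(d,f)
flow(d,g)
flow(d,i)
flow(d,j)
flow(e,a)
flow(e,b)
flow(e,d)
flow(e,e)
flow(e,f)
flow(e,g)
flow(e,i)
flow(e,j)
flow(f,a)
flow(f,b)
flow(f,c)
flow(f,d)
flow(f,e)
flow(f,f)
flow(f,g)
flow(f,i)
flow(f,j)

round 1: derive flow(b,f) via R0 from link(b,f)
round 1: derive flow(b,g) via R0 from link(b,g)
round 1: derive flow(d,b) via R0 from link(d,b)
round 1: derive flow(e,g) via R0 from link(e,g)
round 1: derive flow(f,c) via R0 from link(f,c)
round 1: derive flow(f,g) via R0 from link(f,g)
round 1: derive flow(b,e) via R2 from link(b,g), edge(g,e)
round 1: derive flow(b,i) via R2 from link(b,f), edge(f,i)
round 1: derive flow(d,f) via R2 from link(d,b), edge(b,f)
round 1: derive flow(e,e) via R2 from link(e,g), edge(g,e)
round 1: derive flow(f,e) via R2 from link(f,g), edge(g,e)
round 1: derive flow(f,f) via R2 from link(f,c), edge(c,f)
round 2: derive flow(b,b) via R1 from flow(b,i), edge(i,b)
round 2: derive flow(b,d) via R1 from flow(b,e), edge(e,d)
round 2: derive flow(d,i) via R1 from flow(d,f), edge(f,i)
round 2: derive flow(e,d) via R1 from flow(e,e), edge(e,d)
round 2: derive flow(f,d) via R1 from flow(f,e), edge(e,d)
round 2: derive flow(f,i) via R1 from flow(f,f), edge(f,i)
round 3: derive flow(b,a) via R1 from flow(b,d), edge(d,a)
round 3: derive flow(d,e) via R1 from flow(d,i), edge(i,e)
round 3: derive flow(e,a) via R1 from flow(e,d), edge(d,a)
round 3: derive flow(f,a) via R1 from flow(f,d), edge(d,a)
round 3: derive flow(f,b) via R1 from flow(f,i), edge(i,b)
round 4: derive flow(b,j) via R1 from flow(b,a), edge(a,j)
round 4: derive flow(d,d) via R1 from flow(d,e), edge(e,d)
round 4: derive flow(e,b) via R1 from flow(e,a), edge(a,b)
round 4: derive flow(e,j) via R1 from flow(e,a), edge(a,j)
round 4: derive flow(f,j) via R1 from flow(f,a), edge(a,j)
round 5: derive flow(d,a) via R1 from flow(d,d), edge(d,a)
round 5: derive flow(e,f) via R1 from flow(e,b), edge(b,f)
round 6: derive flow(d,j) via R1 from flow(d,a), edge(a,j)
round 6: derive flow(e,i) via R1 from flow(e,f), edge(f,i)
round 7: derive flow(d,g) via R1 from flow(d,j), edge(j,g)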